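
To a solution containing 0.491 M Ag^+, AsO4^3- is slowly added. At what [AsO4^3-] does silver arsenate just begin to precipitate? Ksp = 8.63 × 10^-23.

7.29 x 10^-22 M

Ag3AsO4(s) <=> 3 Ag^+ + AsO4^3-
Ksp = [Ag^+]^3[AsO4^3-]
Precipitation begins when Q = Ksp. With [Ag^+] = 0.491 M:
8.63 × 10^-23 = (0.491)^3 × [AsO4^3-]
[AsO4^3-] = (8.63 × 10^-23 / 1.184 × 10^-1) = 7.29 x 10^-22 M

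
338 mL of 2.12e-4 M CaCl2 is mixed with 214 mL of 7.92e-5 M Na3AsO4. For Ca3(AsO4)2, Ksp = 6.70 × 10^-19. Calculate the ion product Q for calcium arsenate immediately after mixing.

Q ≈ 2.06 × 10^-21

Total volume = 338 + 214 = 552 mL.
[Ca^2+] = 2.12 × 10^-4 × (338/552) = 1.298 × 10^-4 M
[AsO4^3-] = 7.92 × 10^-5 × (214/552) = 3.070 × 10^-5 M
Ca3(AsO4)2(s) <=> 3 Ca^2+(aq) + 2 AsO4^3-(aq), so Q = [Ca^2+]^3[AsO4^3-]^2
Q = (1.298 x 10^-4)^3(3.070 × 10^-5)^2 = 2.06 × 10^-21
Q < Ksp, so no precipitate of Ca3(AsO4)2 forms.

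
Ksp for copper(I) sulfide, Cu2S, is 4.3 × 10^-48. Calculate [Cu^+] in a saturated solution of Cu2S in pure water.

Cu2S(s) ⇌ 2 Cu^+(aq) + S^2-(aq)
Ksp = [Cu^+]^2[S^2-]
Let s = molar solubility. Then [Cu^+] = 2s and [S^2-] = s.
So Ksp = (2s)^2 × s = 4s^3
s^3 = 4.3 × 10^-48 / 4, so s = 1.02 × 10^-16 M
[Cu^+] = 2s = 2.0 × 10^-16 M

[Cu^+] ≈ 2.0 × 10^-16 M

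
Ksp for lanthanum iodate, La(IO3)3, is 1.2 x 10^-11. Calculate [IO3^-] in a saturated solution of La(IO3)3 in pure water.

[IO3^-] ≈ 2.4e-3 M

La(IO3)3(s) ⇌ La^3+ + 3 IO3^-
Ksp = [La^3+][IO3^-]^3
For each mole of La(IO3)3 that dissolves: [La^3+] = s, [IO3^-] = 3s.
Substituting: Ksp = s(3s)^3 = 27s^4
s^4 = 1.2 x 10^-11 / 27, so s = 8.16 × 10^-4 M
[IO3^-] = 3s = 2.4 x 10^-3 M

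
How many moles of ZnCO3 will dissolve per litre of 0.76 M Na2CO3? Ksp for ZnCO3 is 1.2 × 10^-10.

ZnCO3(s) ⇌ Zn^2+ + CO3^2-
Ksp = [Zn^2+][CO3^2-]
Let s be the molar solubility in this solution. [Zn^2+] = s, [CO3^2-] = 0.76 + s ≈ 0.76 (Ksp is small, so little additional dissolves).
Ksp ≈ s × 0.76
s = 1.6 × 10^-10 M
Check: s = 1.6 x 10^-10 ≪ 0.76, so the approximation is valid.

s = 1.6 x 10^-10 M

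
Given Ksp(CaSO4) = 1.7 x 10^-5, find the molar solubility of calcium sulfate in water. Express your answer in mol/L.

s ≈ 4.1e-3 M

CaSO4(s) ⇌ Ca^2+(aq) + SO4^2-(aq)
Ksp = [Ca^2+][SO4^2-]
Let s = molar solubility. Then [Ca^2+] = s and [SO4^2-] = s.
Ksp = s^2
s = (1.7 x 10^-5)^(1/2) = 4.1 x 10^-3 M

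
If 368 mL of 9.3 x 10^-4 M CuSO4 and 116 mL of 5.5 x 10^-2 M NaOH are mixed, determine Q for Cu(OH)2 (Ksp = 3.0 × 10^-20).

Total volume = 368 + 116 = 484 mL.
[Cu^2+] = 9.3 × 10^-4 × (368/484) = 7.07 × 10^-4 M
[OH^-] = 5.5 × 10^-2 × (116/484) = 1.32 x 10^-2 M
Cu(OH)2(s) ⇌ Cu^2+(aq) + 2 OH^-(aq), so Q = [Cu^2+][OH^-]^2
Q = (7.07 x 10^-4)(1.32 × 10^-2)^2 = 1.2 x 10^-7
Q > Ksp, so Cu(OH)2 will precipitate.

1.2e-7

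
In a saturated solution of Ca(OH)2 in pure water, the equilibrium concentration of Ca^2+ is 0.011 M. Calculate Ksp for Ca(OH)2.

Ca(OH)2(s) ⇌ Ca^2+ + 2 OH^-
Stoichiometry gives [OH^-] = (2/1)[Ca^2+] = 2.20 × 10^-2 M.
Ksp = [Ca^2+][OH^-]^2
Ksp = 1.1 × 10^-2 × (2.20 × 10^-2)^2 = 5.3 x 10^-6

Ksp ≈ 5.3e-6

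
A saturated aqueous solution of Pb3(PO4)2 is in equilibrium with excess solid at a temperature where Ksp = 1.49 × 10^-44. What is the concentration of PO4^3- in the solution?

Pb3(PO4)2(s) ⇌ 3 Pb^2+(aq) + 2 PO4^3-(aq)
Ksp = [Pb^2+]^3[PO4^3-]^2
Let s = molar solubility. Then [Pb^2+] = 3s and [PO4^3-] = 2s.
So Ksp = (3s)^3 × (2s)^2 = 108s^5
s^5 = 1.49 × 10^-44 / 108, so s = 6.729 x 10^-10 M
[PO4^3-] = 2s = 1.35 × 10^-9 M

[PO4^3-] ≈ 1.35e-9 M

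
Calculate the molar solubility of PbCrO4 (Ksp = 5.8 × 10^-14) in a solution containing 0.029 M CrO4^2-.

2.0 × 10^-12 M

PbCrO4(s) <=> Pb^2+(aq) + CrO4^2-(aq)
Ksp = [Pb^2+][CrO4^2-]
If s mol/L dissolves here, [Pb^2+] = s, [CrO4^2-] = 0.029 + s ≈ 0.029 (since the CrO4^2- already present dominates).
Ksp ≈ s × 0.029
s = 2.0 × 10^-12 M
Check: s = 2.0 x 10^-12 ≪ 0.029, so the approximation is valid.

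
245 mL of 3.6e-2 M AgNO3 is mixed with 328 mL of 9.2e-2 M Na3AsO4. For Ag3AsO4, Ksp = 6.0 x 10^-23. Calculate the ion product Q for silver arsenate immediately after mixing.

1.9 × 10^-7

Total volume = 245 + 328 = 573 mL.
[Ag^+] = 3.6 × 10^-2 × (245/573) = 1.54 × 10^-2 M
[AsO4^3-] = 9.2 × 10^-2 × (328/573) = 5.27 x 10^-2 M
Ag3AsO4(s) <=> 3 Ag^+(aq) + AsO4^3-(aq), so Q = [Ag^+]^3[AsO4^3-]
Q = (1.54 × 10^-2)^3(5.27 x 10^-2) = 1.9 × 10^-7
Q > Ksp, so Ag3AsO4 will precipitate.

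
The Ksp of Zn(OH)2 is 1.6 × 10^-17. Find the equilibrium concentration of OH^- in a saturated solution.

[OH^-] ≈ 3.2e-6 M

Zn(OH)2(s) <=> Zn^2+ + 2 OH^-
Ksp = [Zn^2+][OH^-]^2
If s mol/L of Zn(OH)2 dissolves, [Zn^2+] = s and [OH^-] = 2s.
So Ksp = s × (2s)^2 = 4s^3
s = (1.6 × 10^-17 / 4)^(1/3) = 1.59 × 10^-6 M
[OH^-] = 2s = 3.2 × 10^-6 M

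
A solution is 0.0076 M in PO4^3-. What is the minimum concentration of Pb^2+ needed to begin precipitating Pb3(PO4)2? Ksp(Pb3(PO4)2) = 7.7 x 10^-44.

[Pb^2+] = 1.1 × 10^-13 M

Pb3(PO4)2(s) <=> 3 Pb^2+(aq) + 2 PO4^3-(aq)
Ksp = [Pb^2+]^3[PO4^3-]^2
Precipitation begins when Q = Ksp. With [PO4^3-] = 0.0076 M:
7.7 x 10^-44 = (0.0076)^2 × [Pb^2+]^3
[Pb^2+] = (7.7 x 10^-44 / 5.78 x 10^-5)^(1/3) = 1.1 × 10^-13 M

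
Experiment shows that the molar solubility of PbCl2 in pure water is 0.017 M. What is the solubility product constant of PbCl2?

2.0 x 10^-5

PbCl2(s) ⇌ Pb^2+(aq) + 2 Cl^-(aq)
Let s = molar solubility. Then [Pb^2+] = s and [Cl^-] = 2s.
Ksp = [Pb^2+][Cl^-]^2
Substituting: Ksp = s(2s)^2 = 4s^3
With s = 1.7 × 10^-2: Ksp = 2.0 x 10^-5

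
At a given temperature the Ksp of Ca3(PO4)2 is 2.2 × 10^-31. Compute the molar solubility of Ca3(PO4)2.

Ca3(PO4)2(s) <=> 3 Ca^2+(aq) + 2 PO4^3-(aq)
Ksp = [Ca^2+]^3[PO4^3-]^2
If s mol/L of Ca3(PO4)2 dissolves, [Ca^2+] = 3s and [PO4^3-] = 2s.
Ksp = (3s)^3(2s)^2 = 108s^5
Solving, s = (2.2 × 10^-31/108)^(1/5) = 2.9 × 10^-7 M

2.9 × 10^-7 M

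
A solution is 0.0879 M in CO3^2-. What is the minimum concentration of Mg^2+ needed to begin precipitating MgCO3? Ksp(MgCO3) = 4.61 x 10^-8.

MgCO3(s) ⇌ Mg^2+ + CO3^2-
Ksp = [Mg^2+][CO3^2-]
Precipitation begins when Q = Ksp. With [CO3^2-] = 0.0879 M:
4.61 x 10^-8 = (0.0879) × [Mg^2+]
[Mg^2+] = (4.61 x 10^-8 / 8.79 x 10^-2) = 5.24 × 10^-7 M

[Mg^2+] ≈ 5.24 × 10^-7 M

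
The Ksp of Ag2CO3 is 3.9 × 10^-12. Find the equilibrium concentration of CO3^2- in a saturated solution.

Ag2CO3(s) ⇌ 2 Ag^+(aq) + CO3^2-(aq)
Ksp = [Ag^+]^2[CO3^2-]
With molar solubility s: [Ag^+] = 2s, [CO3^2-] = s.
Substituting: Ksp = (2s)^2s = 4s^3
Solving, s = (3.9 × 10^-12/4)^(1/3) = 9.92 × 10^-5 M
[CO3^2-] = s = 9.9 x 10^-5 M

9.9e-5 M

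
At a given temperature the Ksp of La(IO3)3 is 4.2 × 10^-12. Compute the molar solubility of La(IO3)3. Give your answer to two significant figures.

s = 6.3 × 10^-4 M

La(IO3)3(s) <=> La^3+ + 3 IO3^-
Ksp = [La^3+][IO3^-]^3
Let s = molar solubility. Then [La^3+] = s and [IO3^-] = 3s.
Ksp = s(3s)^3 = 27s^4
s = (4.2 × 10^-12 / 27)^(1/4) = 6.3 × 10^-4 M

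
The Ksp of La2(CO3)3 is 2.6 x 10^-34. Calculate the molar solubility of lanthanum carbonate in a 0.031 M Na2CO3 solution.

1.5 × 10^-15 M

La2(CO3)3(s) ⇌ 2 La^3+ + 3 CO3^2-
Ksp = [La^3+]^2[CO3^2-]^3
Let s be the molar solubility in this solution. [La^3+] = 2s, [CO3^2-] = 0.031 + 3s ≈ 0.031 (Ksp is small, so little additional dissolves).
Ksp ≈ (2s)^2 × (0.031)^3
s = 1.5 x 10^-15 M
Check: 3s = 4.4 x 10^-15 ≪ 0.031, so the approximation is valid.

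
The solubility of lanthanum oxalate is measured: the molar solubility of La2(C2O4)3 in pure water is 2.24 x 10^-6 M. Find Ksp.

La2(C2O4)3(s) <=> 2 La^3+(aq) + 3 C2O4^2-(aq)
Let s = molar solubility. Then [La^3+] = 2s and [C2O4^2-] = 3s.
Ksp = [La^3+]^2[C2O4^2-]^3
Substituting: Ksp = (2s)^2(3s)^3 = 108s^5
Ksp = 108 × (2.24 × 10^-6)^5 = 6.09 × 10^-27

6.09e-27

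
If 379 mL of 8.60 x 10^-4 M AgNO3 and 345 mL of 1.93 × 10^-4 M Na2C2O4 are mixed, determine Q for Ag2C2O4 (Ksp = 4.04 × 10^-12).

Q ≈ 1.86 x 10^-11

Total volume = 379 + 345 = 724 mL.
[Ag^+] = 8.60 x 10^-4 × (379/724) = 4.502 × 10^-4 M
[C2O4^2-] = 1.93 × 10^-4 × (345/724) = 9.197 × 10^-5 M
Ag2C2O4(s) ⇌ 2 Ag^+ + C2O4^2-, so Q = [Ag^+]^2[C2O4^2-]
Q = (4.502 × 10^-4)^2(9.197 x 10^-5) = 1.86 × 10^-11
Q > Ksp, so Ag2C2O4 will precipitate.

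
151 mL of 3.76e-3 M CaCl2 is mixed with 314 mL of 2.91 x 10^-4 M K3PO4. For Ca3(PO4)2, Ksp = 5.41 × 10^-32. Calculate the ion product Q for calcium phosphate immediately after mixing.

Total volume = 151 + 314 = 465 mL.
[Ca^2+] = 3.76 × 10^-3 × (151/465) = 1.221 × 10^-3 M
[PO4^3-] = 2.91 × 10^-4 × (314/465) = 1.965 × 10^-4 M
Ca3(PO4)2(s) ⇌ 3 Ca^2+ + 2 PO4^3-, so Q = [Ca^2+]^3[PO4^3-]^2
Q = (1.221 × 10^-3)^3(1.965 × 10^-4)^2 = 7.03 × 10^-17
Q > Ksp, so Ca3(PO4)2 will precipitate.

7.03e-17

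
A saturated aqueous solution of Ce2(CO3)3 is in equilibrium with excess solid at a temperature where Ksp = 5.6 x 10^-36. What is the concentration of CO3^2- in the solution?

1.0 × 10^-7 M

Ce2(CO3)3(s) ⇌ 2 Ce^3+ + 3 CO3^2-
Ksp = [Ce^3+]^2[CO3^2-]^3
If s mol/L of Ce2(CO3)3 dissolves, [Ce^3+] = 2s and [CO3^2-] = 3s.
Substituting: Ksp = (2s)^2(3s)^3 = 108s^5
s = (5.6 x 10^-36 / 108)^(1/5) = 3.49 x 10^-8 M
[CO3^2-] = 3s = 1.0 × 10^-7 M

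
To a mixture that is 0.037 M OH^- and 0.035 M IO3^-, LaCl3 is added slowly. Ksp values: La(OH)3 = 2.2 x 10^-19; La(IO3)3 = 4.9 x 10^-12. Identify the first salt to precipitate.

La(OH)3

Precipitation of each salt starts when its ion product equals its Ksp.
For La(OH)3: 2.2 x 10^-19 = (0.037)^3 × [La^3+]  ⇒  [La^3+] = 4.3 × 10^-15 M.
For La(IO3)3: 4.9 x 10^-12 = (0.035)^3 × [La^3+]  ⇒  [La^3+] = 1.1 × 10^-7 M.
The salt with the lower threshold [La^3+] precipitates first: La(OH)3.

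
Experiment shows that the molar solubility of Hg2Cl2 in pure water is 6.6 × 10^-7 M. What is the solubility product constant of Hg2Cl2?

Ksp ≈ 1.1 × 10^-18

Hg2Cl2(s) ⇌ Hg2^2+ + 2 Cl^-
For each mole of Hg2Cl2 that dissolves: [Hg2^2+] = s, [Cl^-] = 2s.
Ksp = [Hg2^2+][Cl^-]^2
Ksp = s(2s)^2 = 4s^3
With s = 6.6 × 10^-7: Ksp = 1.1 x 10^-18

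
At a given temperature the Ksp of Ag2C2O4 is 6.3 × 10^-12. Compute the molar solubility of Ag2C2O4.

Ag2C2O4(s) ⇌ 2 Ag^+ + C2O4^2-
Ksp = [Ag^+]^2[C2O4^2-]
If s mol/L of Ag2C2O4 dissolves, [Ag^+] = 2s and [C2O4^2-] = s.
Substituting: Ksp = (2s)^2s = 4s^3
Solving, s = (6.3 × 10^-12/4)^(1/3) = 1.2 × 10^-4 M

1.2e-4 M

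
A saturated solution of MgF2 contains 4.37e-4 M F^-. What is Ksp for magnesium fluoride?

Ksp = 4.17 × 10^-11

MgF2(s) ⇌ Mg^2+(aq) + 2 F^-(aq)
Stoichiometry gives [Mg^2+] = (1/2)[F^-] = 2.185 × 10^-4 M.
Ksp = [Mg^2+][F^-]^2
Ksp = 2.185 × 10^-4 × (4.37 x 10^-4)^2 = 4.17 × 10^-11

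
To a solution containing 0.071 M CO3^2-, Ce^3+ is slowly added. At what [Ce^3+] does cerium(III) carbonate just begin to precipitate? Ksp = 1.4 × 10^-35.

Ce2(CO3)3(s) <=> 2 Ce^3+(aq) + 3 CO3^2-(aq)
Ksp = [Ce^3+]^2[CO3^2-]^3
Precipitation begins when Q = Ksp. With [CO3^2-] = 0.071 M:
1.4 × 10^-35 = (0.071)^3 × [Ce^3+]^2
[Ce^3+] = (1.4 × 10^-35 / 3.58 x 10^-4)^(1/2) = 2.0 × 10^-16 M

[Ce^3+] = 2.0 × 10^-16 M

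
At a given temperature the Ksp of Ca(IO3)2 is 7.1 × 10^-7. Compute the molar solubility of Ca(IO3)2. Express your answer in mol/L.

5.6 × 10^-3 M

Ca(IO3)2(s) ⇌ Ca^2+(aq) + 2 IO3^-(aq)
Ksp = [Ca^2+][IO3^-]^2
With molar solubility s: [Ca^2+] = s, [IO3^-] = 2s.
Substituting: Ksp = s(2s)^2 = 4s^3
s = (7.1 × 10^-7 / 4)^(1/3) = 5.6 x 10^-3 M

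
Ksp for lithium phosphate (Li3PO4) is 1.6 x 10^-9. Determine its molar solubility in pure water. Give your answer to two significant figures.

Li3PO4(s) ⇌ 3 Li^+(aq) + PO4^3-(aq)
Ksp = [Li^+]^3[PO4^3-]
Let s = molar solubility. Then [Li^+] = 3s and [PO4^3-] = s.
Ksp = (3s)^3s = 27s^4
s = (1.6 x 10^-9 / 27)^(1/4) = 2.8 x 10^-3 M

s = 2.8 × 10^-3 M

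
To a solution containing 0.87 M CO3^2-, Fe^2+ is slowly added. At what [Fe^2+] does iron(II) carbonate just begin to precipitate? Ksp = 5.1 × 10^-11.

[Fe^2+] = 5.9 x 10^-11 M

FeCO3(s) ⇌ Fe^2+(aq) + CO3^2-(aq)
Ksp = [Fe^2+][CO3^2-]
Precipitation begins when Q = Ksp. With [CO3^2-] = 0.87 M:
5.1 × 10^-11 = (0.87) × [Fe^2+]
[Fe^2+] = (5.1 × 10^-11 / 8.7 × 10^-1) = 5.9 × 10^-11 M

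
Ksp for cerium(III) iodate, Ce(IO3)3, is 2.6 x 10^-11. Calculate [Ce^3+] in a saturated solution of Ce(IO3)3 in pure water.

[Ce^3+] ≈ 9.9 × 10^-4 M

Ce(IO3)3(s) ⇌ Ce^3+ + 3 IO3^-
Ksp = [Ce^3+][IO3^-]^3
Let s = molar solubility. Then [Ce^3+] = s and [IO3^-] = 3s.
Ksp = s(3s)^3 = 27s^4
Solving, s = (2.6 x 10^-11/27)^(1/4) = 9.91 x 10^-4 M
[Ce^3+] = s = 9.9 × 10^-4 M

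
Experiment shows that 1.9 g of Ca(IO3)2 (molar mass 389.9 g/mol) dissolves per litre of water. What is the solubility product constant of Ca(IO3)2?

Ksp ≈ 4.6e-7

Molar solubility s = (1.9 g/L) / (389.9 g/mol) = 4.87 x 10^-3 M.
Ca(IO3)2(s) <=> Ca^2+ + 2 IO3^-
If s mol/L of Ca(IO3)2 dissolves, [Ca^2+] = s and [IO3^-] = 2s.
Ksp = [Ca^2+][IO3^-]^2
Ksp = s(2s)^2 = 4s^3
Ksp = 4 × (4.87 × 10^-3)^3 = 4.6 × 10^-7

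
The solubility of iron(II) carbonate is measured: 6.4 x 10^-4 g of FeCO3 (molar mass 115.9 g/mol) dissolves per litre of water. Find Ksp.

3.0 × 10^-11

Molar solubility s = (6.4 × 10^-4 g/L) / (115.9 g/mol) = 5.52 × 10^-6 M.
FeCO3(s) ⇌ Fe^2+(aq) + CO3^2-(aq)
If s mol/L of FeCO3 dissolves, [Fe^2+] = s and [CO3^2-] = s.
Ksp = [Fe^2+][CO3^2-]
Ksp = s × s = s^2
With s = 5.52 x 10^-6: Ksp = 3.0 × 10^-11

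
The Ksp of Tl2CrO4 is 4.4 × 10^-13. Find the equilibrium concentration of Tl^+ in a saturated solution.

[Tl^+] = 9.6 × 10^-5 M

Tl2CrO4(s) ⇌ 2 Tl^+ + CrO4^2-
Ksp = [Tl^+]^2[CrO4^2-]
With molar solubility s: [Tl^+] = 2s, [CrO4^2-] = s.
So Ksp = (2s)^2 × s = 4s^3
s^3 = 4.4 × 10^-13 / 4, so s = 4.79 x 10^-5 M
[Tl^+] = 2s = 9.6 × 10^-5 M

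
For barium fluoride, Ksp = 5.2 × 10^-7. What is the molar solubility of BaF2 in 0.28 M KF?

s = 6.6 × 10^-6 M

BaF2(s) <=> Ba^2+(aq) + 2 F^-(aq)
Ksp = [Ba^2+][F^-]^2
Let s = moles of BaF2 that dissolve per litre. [Ba^2+] = s, [F^-] = 0.28 + 2s ≈ 0.28 (Ksp is small, so little additional dissolves).
Ksp ≈ s × (0.28)^2
s = 6.6 × 10^-6 M
Check: 2s = 1.3 x 10^-5 ≪ 0.28, so the approximation is valid.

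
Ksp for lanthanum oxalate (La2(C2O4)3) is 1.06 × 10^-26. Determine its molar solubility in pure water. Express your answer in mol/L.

s ≈ 2.50 × 10^-6 M

La2(C2O4)3(s) <=> 2 La^3+(aq) + 3 C2O4^2-(aq)
Ksp = [La^3+]^2[C2O4^2-]^3
With molar solubility s: [La^3+] = 2s, [C2O4^2-] = 3s.
So Ksp = (2s)^2 × (3s)^3 = 108s^5
Solving, s = (1.06 × 10^-26/108)^(1/5) = 2.50 × 10^-6 M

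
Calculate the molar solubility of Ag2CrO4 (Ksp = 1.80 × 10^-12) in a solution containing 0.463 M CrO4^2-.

Ag2CrO4(s) <=> 2 Ag^+ + CrO4^2-
Ksp = [Ag^+]^2[CrO4^2-]
If s mol/L dissolves here, [Ag^+] = 2s, [CrO4^2-] = 0.463 + s ≈ 0.463 (since the CrO4^2- already present dominates).
Ksp ≈ (2s)^2 × 0.463
s = 9.86 × 10^-7 M
Check: s = 9.9 x 10^-7 ≪ 0.463, so the approximation is valid.

9.86 x 10^-7 M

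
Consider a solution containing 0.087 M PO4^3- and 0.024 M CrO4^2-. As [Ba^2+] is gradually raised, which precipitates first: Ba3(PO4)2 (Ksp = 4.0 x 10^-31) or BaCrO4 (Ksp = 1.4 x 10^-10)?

Each salt begins to precipitate when Q = Ksp, i.e. when [Ba^2+] reaches its threshold.
For Ba3(PO4)2: 4.0 x 10^-31 = (0.087)^2 × [Ba^2+]^3  ⇒  [Ba^2+] = 3.8 × 10^-10 M.
For BaCrO4: 1.4 x 10^-10 = 0.024 × [Ba^2+]  ⇒  [Ba^2+] = 5.8 x 10^-9 M.
The salt with the lower threshold [Ba^2+] precipitates first: Ba3(PO4)2.

Ba3(PO4)2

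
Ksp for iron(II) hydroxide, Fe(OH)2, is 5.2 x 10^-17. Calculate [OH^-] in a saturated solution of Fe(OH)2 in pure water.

4.7 × 10^-6 M

Fe(OH)2(s) <=> Fe^2+(aq) + 2 OH^-(aq)
Ksp = [Fe^2+][OH^-]^2
If s mol/L of Fe(OH)2 dissolves, [Fe^2+] = s and [OH^-] = 2s.
Substituting: Ksp = s(2s)^2 = 4s^3
s = (5.2 x 10^-17 / 4)^(1/3) = 2.35 × 10^-6 M
[OH^-] = 2s = 4.7 × 10^-6 M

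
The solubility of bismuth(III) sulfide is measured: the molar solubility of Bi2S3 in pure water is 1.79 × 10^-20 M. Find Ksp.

Bi2S3(s) ⇌ 2 Bi^3+(aq) + 3 S^2-(aq)
With molar solubility s: [Bi^3+] = 2s, [S^2-] = 3s.
Ksp = [Bi^3+]^2[S^2-]^3
Ksp = (2s)^2(3s)^3 = 108s^5
Ksp = 108 × (1.79 × 10^-20)^5 = 1.98 × 10^-97

1.98e-97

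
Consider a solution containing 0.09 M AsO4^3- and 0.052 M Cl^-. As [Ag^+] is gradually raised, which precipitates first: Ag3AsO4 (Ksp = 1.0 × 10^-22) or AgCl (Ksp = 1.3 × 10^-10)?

AgCl

Each salt begins to precipitate when Q = Ksp, i.e. when [Ag^+] reaches its threshold.
For Ag3AsO4: 1.0 × 10^-22 = 0.09 × [Ag^+]^3  ⇒  [Ag^+] = 1.0 × 10^-7 M.
For AgCl: 1.3 × 10^-10 = 0.052 × [Ag^+]  ⇒  [Ag^+] = 2.5 x 10^-9 M.
The salt with the lower threshold [Ag^+] precipitates first: AgCl.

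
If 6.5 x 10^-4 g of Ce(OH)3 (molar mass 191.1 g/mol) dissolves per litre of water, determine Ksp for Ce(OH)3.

Ksp ≈ 3.6e-21

Molar solubility s = (6.5 x 10^-4 g/L) / (191.1 g/mol) = 3.40 × 10^-6 M.
Ce(OH)3(s) <=> Ce^3+ + 3 OH^-
With molar solubility s: [Ce^3+] = s, [OH^-] = 3s.
Ksp = [Ce^3+][OH^-]^3
Substituting: Ksp = s(3s)^3 = 27s^4
With s = 3.40 x 10^-6: Ksp = 3.6 x 10^-21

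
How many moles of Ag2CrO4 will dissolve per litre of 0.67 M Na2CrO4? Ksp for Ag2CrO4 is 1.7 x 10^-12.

Ag2CrO4(s) <=> 2 Ag^+ + CrO4^2-
Ksp = [Ag^+]^2[CrO4^2-]
Let s = moles of Ag2CrO4 that dissolve per litre. [Ag^+] = 2s, [CrO4^2-] = 0.67 + s ≈ 0.67 (Ksp is small, so little additional dissolves).
Ksp ≈ (2s)^2 × 0.67
s = 8.0 × 10^-7 M
Check: s = 8.0 × 10^-7 ≪ 0.67, so the approximation is valid.

8.0 × 10^-7 M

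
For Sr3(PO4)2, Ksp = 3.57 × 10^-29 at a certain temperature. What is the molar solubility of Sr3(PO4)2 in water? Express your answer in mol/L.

s = 8.01 × 10^-7 M

Sr3(PO4)2(s) <=> 3 Sr^2+(aq) + 2 PO4^3-(aq)
Ksp = [Sr^2+]^3[PO4^3-]^2
With molar solubility s: [Sr^2+] = 3s, [PO4^3-] = 2s.
Ksp = (3s)^3(2s)^2 = 108s^5
Solving, s = (3.57 × 10^-29/108)^(1/5) = 8.01 × 10^-7 M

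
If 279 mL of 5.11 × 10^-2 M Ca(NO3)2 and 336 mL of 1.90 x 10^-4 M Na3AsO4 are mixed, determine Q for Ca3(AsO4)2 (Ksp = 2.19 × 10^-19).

Q = 1.34e-13

Total volume = 279 + 336 = 615 mL.
[Ca^2+] = 5.11 × 10^-2 × (279/615) = 2.318 × 10^-2 M
[AsO4^3-] = 1.90 × 10^-4 × (336/615) = 1.038 × 10^-4 M
Ca3(AsO4)2(s) ⇌ 3 Ca^2+ + 2 AsO4^3-, so Q = [Ca^2+]^3[AsO4^3-]^2
Q = (2.318 × 10^-2)^3(1.038 x 10^-4)^2 = 1.34 × 10^-13
Q > Ksp, so Ca3(AsO4)2 will precipitate.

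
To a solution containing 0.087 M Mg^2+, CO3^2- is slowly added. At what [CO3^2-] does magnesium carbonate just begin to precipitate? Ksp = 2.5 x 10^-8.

2.9 x 10^-7 M

MgCO3(s) ⇌ Mg^2+(aq) + CO3^2-(aq)
Ksp = [Mg^2+][CO3^2-]
Precipitation begins when Q = Ksp. With [Mg^2+] = 0.087 M:
2.5 x 10^-8 = (0.087) × [CO3^2-]
[CO3^2-] = (2.5 x 10^-8 / 8.7 × 10^-2) = 2.9 x 10^-7 M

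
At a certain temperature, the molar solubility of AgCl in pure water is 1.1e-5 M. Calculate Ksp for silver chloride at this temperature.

1.2 x 10^-10

AgCl(s) ⇌ Ag^+ + Cl^-
For each mole of AgCl that dissolves: [Ag^+] = s, [Cl^-] = s.
Ksp = [Ag^+][Cl^-]
Ksp = s × s = s^2
Ksp = (1.1 × 10^-5)^2 = 1.2 × 10^-10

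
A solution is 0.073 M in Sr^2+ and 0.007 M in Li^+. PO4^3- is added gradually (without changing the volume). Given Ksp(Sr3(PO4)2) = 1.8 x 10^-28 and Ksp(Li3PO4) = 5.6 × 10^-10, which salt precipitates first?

Sr3(PO4)2

Precipitation of each salt starts when its ion product equals its Ksp.
For Sr3(PO4)2: 1.8 x 10^-28 = (0.073)^3 × [PO4^3-]^2  ⇒  [PO4^3-] = 6.8 × 10^-13 M.
For Li3PO4: 5.6 × 10^-10 = (0.007)^3 × [PO4^3-]  ⇒  [PO4^3-] = 1.6 × 10^-3 M.
The salt with the lower threshold [PO4^3-] precipitates first: Sr3(PO4)2.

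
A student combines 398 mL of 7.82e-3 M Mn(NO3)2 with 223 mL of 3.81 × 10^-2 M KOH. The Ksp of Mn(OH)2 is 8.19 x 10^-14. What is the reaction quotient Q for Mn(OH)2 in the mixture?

9.38 x 10^-7

Total volume = 398 + 223 = 621 mL.
[Mn^2+] = 7.82 × 10^-3 × (398/621) = 5.012 x 10^-3 M
[OH^-] = 3.81 × 10^-2 × (223/621) = 1.368 × 10^-2 M
Mn(OH)2(s) ⇌ Mn^2+(aq) + 2 OH^-(aq), so Q = [Mn^2+][OH^-]^2
Q = (5.012 x 10^-3)(1.368 × 10^-2)^2 = 9.38 × 10^-7
Q > Ksp, so Mn(OH)2 will precipitate.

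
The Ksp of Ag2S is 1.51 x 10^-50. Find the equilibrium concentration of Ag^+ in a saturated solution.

3.11 × 10^-17 M

Ag2S(s) ⇌ 2 Ag^+(aq) + S^2-(aq)
Ksp = [Ag^+]^2[S^2-]
If s mol/L of Ag2S dissolves, [Ag^+] = 2s and [S^2-] = s.
Substituting: Ksp = (2s)^2s = 4s^3
s^3 = 1.51 x 10^-50 / 4, so s = 1.557 × 10^-17 M
[Ag^+] = 2s = 3.11 x 10^-17 M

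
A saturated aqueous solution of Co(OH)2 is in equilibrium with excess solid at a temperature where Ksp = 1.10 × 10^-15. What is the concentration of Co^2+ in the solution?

Co(OH)2(s) <=> Co^2+(aq) + 2 OH^-(aq)
Ksp = [Co^2+][OH^-]^2
Let s = molar solubility. Then [Co^2+] = s and [OH^-] = 2s.
So Ksp = s × (2s)^2 = 4s^3
s^3 = 1.10 × 10^-15 / 4, so s = 6.503 × 10^-6 M
[Co^2+] = s = 6.50 × 10^-6 M

[Co^2+] = 6.50e-6 M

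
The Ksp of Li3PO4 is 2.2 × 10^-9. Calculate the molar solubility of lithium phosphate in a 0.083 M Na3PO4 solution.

Li3PO4(s) ⇌ 3 Li^+ + PO4^3-
Ksp = [Li^+]^3[PO4^3-]
Let s = moles of Li3PO4 that dissolve per litre. [Li^+] = 3s, [PO4^3-] = 0.083 + s ≈ 0.083 (since PO4^3- from Na3PO4 dominates).
Ksp ≈ (3s)^3 × 0.083
s = 9.9 x 10^-4 M
Check: s = 9.9 × 10^-4 ≪ 0.083, so the approximation is valid.

s = 9.9 × 10^-4 M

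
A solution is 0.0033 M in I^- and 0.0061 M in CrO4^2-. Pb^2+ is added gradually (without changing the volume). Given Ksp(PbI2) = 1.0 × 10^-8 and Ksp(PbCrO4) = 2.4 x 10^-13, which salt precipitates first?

Each salt begins to precipitate when Q = Ksp, i.e. when [Pb^2+] reaches its threshold.
For PbI2: 1.0 × 10^-8 = (0.0033)^2 × [Pb^2+]  ⇒  [Pb^2+] = 9.2 x 10^-4 M.
For PbCrO4: 2.4 x 10^-13 = 0.0061 × [Pb^2+]  ⇒  [Pb^2+] = 3.9 x 10^-11 M.
The salt with the lower threshold [Pb^2+] precipitates first: PbCrO4.

PbCrO4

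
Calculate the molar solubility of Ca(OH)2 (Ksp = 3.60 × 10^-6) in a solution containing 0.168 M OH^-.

1.28e-4 M

Ca(OH)2(s) <=> Ca^2+ + 2 OH^-
Ksp = [Ca^2+][OH^-]^2
Let s = moles of Ca(OH)2 that dissolve per litre. [Ca^2+] = s, [OH^-] = 0.168 + 2s ≈ 0.168 (common-ion effect: OH^- is already 0.168 M).
Ksp ≈ s × (0.168)^2
s = 1.28 × 10^-4 M
Check: 2s = 2.6 x 10^-4 ≪ 0.168, so the approximation is valid.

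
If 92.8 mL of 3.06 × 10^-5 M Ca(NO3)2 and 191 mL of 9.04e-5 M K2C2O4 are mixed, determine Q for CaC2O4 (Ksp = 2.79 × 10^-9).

6.09 x 10^-10

Total volume = 92.8 + 191 = 283.8 mL.
[Ca^2+] = 3.06 × 10^-5 × (92.8/283.8) = 1.001 × 10^-5 M
[C2O4^2-] = 9.04 x 10^-5 × (191/283.8) = 6.084 × 10^-5 M
CaC2O4(s) ⇌ Ca^2+ + C2O4^2-, so Q = [Ca^2+][C2O4^2-]
Q = (1.001 × 10^-5)(6.084 x 10^-5) = 6.09 × 10^-10
Q < Ksp, so no precipitate of CaC2O4 forms.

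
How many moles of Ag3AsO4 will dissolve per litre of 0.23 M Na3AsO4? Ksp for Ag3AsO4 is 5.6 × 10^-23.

s = 2.1e-8 M

Ag3AsO4(s) ⇌ 3 Ag^+(aq) + AsO4^3-(aq)
Ksp = [Ag^+]^3[AsO4^3-]
Let s be the molar solubility in this solution. [Ag^+] = 3s, [AsO4^3-] = 0.23 + s ≈ 0.23 (since AsO4^3- from Na3AsO4 dominates).
Ksp ≈ (3s)^3 × 0.23
s = 2.1 × 10^-8 M
Check: s = 2.1 × 10^-8 ≪ 0.23, so the approximation is valid.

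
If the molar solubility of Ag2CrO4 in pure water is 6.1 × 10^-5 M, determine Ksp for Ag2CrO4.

Ag2CrO4(s) ⇌ 2 Ag^+(aq) + CrO4^2-(aq)
If s mol/L of Ag2CrO4 dissolves, [Ag^+] = 2s and [CrO4^2-] = s.
Ksp = [Ag^+]^2[CrO4^2-]
Ksp = (2s)^2s = 4s^3
Ksp = 4 × (6.1 × 10^-5)^3 = 9.1 × 10^-13

Ksp = 9.1 × 10^-13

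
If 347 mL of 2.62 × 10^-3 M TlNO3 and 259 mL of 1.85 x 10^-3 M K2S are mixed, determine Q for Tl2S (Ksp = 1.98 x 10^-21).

Total volume = 347 + 259 = 606 mL.
[Tl^+] = 2.62 × 10^-3 × (347/606) = 1.500 x 10^-3 M
[S^2-] = 1.85 × 10^-3 × (259/606) = 7.907 x 10^-4 M
Tl2S(s) ⇌ 2 Tl^+ + S^2-, so Q = [Tl^+]^2[S^2-]
Q = (1.500 x 10^-3)^2(7.907 × 10^-4) = 1.78 × 10^-9
Q > Ksp, so Tl2S will precipitate.

1.78e-9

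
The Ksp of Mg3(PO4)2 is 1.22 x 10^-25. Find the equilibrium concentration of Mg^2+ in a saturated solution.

Mg3(PO4)2(s) ⇌ 3 Mg^2+ + 2 PO4^3-
Ksp = [Mg^2+]^3[PO4^3-]^2
For each mole of Mg3(PO4)2 that dissolves: [Mg^2+] = 3s, [PO4^3-] = 2s.
Substituting: Ksp = (3s)^3(2s)^2 = 108s^5
s = (1.22 x 10^-25 / 108)^(1/5) = 4.079 × 10^-6 M
[Mg^2+] = 3s = 1.22 × 10^-5 M

[Mg^2+] = 1.22 × 10^-5 M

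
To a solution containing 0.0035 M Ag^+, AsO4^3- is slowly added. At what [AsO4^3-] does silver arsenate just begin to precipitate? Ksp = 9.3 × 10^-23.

Ag3AsO4(s) <=> 3 Ag^+(aq) + AsO4^3-(aq)
Ksp = [Ag^+]^3[AsO4^3-]
Precipitation begins when Q = Ksp. With [Ag^+] = 0.0035 M:
9.3 × 10^-23 = (0.0035)^3 × [AsO4^3-]
[AsO4^3-] = (9.3 × 10^-23 / 4.29 × 10^-8) = 2.2 × 10^-15 M

2.2 x 10^-15 M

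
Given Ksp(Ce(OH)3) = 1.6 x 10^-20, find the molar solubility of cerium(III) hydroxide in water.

Ce(OH)3(s) ⇌ Ce^3+(aq) + 3 OH^-(aq)
Ksp = [Ce^3+][OH^-]^3
With molar solubility s: [Ce^3+] = s, [OH^-] = 3s.
Substituting: Ksp = s(3s)^3 = 27s^4
s^4 = 1.6 x 10^-20 / 27, so s = 4.9 x 10^-6 M

s ≈ 4.9 × 10^-6 M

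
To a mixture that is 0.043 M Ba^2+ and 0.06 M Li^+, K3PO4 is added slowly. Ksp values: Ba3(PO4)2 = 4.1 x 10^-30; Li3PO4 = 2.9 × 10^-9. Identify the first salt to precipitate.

Precipitation of each salt starts when its ion product equals its Ksp.
For Ba3(PO4)2: 4.1 x 10^-30 = (0.043)^3 × [PO4^3-]^2  ⇒  [PO4^3-] = 2.3 x 10^-13 M.
For Li3PO4: 2.9 × 10^-9 = (0.06)^3 × [PO4^3-]  ⇒  [PO4^3-] = 1.3 × 10^-5 M.
The salt with the lower threshold [PO4^3-] precipitates first: Ba3(PO4)2.

Ba3(PO4)2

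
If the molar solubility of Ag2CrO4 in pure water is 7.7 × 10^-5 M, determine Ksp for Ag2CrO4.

1.8 × 10^-12

Ag2CrO4(s) <=> 2 Ag^+ + CrO4^2-
Let s = molar solubility. Then [Ag^+] = 2s and [CrO4^2-] = s.
Ksp = [Ag^+]^2[CrO4^2-]
Ksp = (2s)^2s = 4s^3
Ksp = 4 × (7.7 × 10^-5)^3 = 1.8 × 10^-12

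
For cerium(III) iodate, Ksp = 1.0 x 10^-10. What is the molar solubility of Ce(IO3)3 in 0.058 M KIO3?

Ce(IO3)3(s) <=> Ce^3+(aq) + 3 IO3^-(aq)
Ksp = [Ce^3+][IO3^-]^3
Let s be the molar solubility in this solution. [Ce^3+] = s, [IO3^-] = 0.058 + 3s ≈ 0.058 (Ksp is small, so little additional dissolves).
Ksp ≈ s × (0.058)^3
s = 5.1 × 10^-7 M
Check: 3s = 1.5 x 10^-6 ≪ 0.058, so the approximation is valid.

s ≈ 5.1e-7 M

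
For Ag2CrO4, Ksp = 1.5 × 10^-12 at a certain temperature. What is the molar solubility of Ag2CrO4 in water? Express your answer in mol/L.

s ≈ 7.2 × 10^-5 M

Ag2CrO4(s) ⇌ 2 Ag^+ + CrO4^2-
Ksp = [Ag^+]^2[CrO4^2-]
If s mol/L of Ag2CrO4 dissolves, [Ag^+] = 2s and [CrO4^2-] = s.
So Ksp = (2s)^2 × s = 4s^3
Solving, s = (1.5 × 10^-12/4)^(1/3) = 7.2 x 10^-5 M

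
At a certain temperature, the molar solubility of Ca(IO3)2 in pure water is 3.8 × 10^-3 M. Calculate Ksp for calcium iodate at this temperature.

Ca(IO3)2(s) <=> Ca^2+ + 2 IO3^-
For each mole of Ca(IO3)2 that dissolves: [Ca^2+] = s, [IO3^-] = 2s.
Ksp = [Ca^2+][IO3^-]^2
Substituting: Ksp = s(2s)^2 = 4s^3
Ksp = 4 × (3.8 × 10^-3)^3 = 2.2 × 10^-7

2.2e-7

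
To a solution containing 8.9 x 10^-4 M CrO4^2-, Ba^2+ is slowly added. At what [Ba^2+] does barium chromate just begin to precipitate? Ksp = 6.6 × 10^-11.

BaCrO4(s) ⇌ Ba^2+(aq) + CrO4^2-(aq)
Ksp = [Ba^2+][CrO4^2-]
Precipitation begins when Q = Ksp. With [CrO4^2-] = 8.9 x 10^-4 M:
6.6 × 10^-11 = (8.9 x 10^-4) × [Ba^2+]
[Ba^2+] = (6.6 × 10^-11 / 8.9 × 10^-4) = 7.4 × 10^-8 M

7.4 x 10^-8 M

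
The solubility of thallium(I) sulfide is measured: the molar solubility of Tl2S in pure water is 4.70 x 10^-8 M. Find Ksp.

Tl2S(s) ⇌ 2 Tl^+ + S^2-
If s mol/L of Tl2S dissolves, [Tl^+] = 2s and [S^2-] = s.
Ksp = [Tl^+]^2[S^2-]
So Ksp = (2s)^2 × s = 4s^3
Ksp = 4 × (4.70 × 10^-8)^3 = 4.15 × 10^-22

Ksp = 4.15 × 10^-22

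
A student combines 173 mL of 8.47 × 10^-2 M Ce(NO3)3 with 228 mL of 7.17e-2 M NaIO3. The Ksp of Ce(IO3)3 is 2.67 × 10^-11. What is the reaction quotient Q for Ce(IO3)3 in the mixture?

Total volume = 173 + 228 = 401 mL.
[Ce^3+] = 8.47 x 10^-2 × (173/401) = 3.654 x 10^-2 M
[IO3^-] = 7.17 × 10^-2 × (228/401) = 4.077 × 10^-2 M
Ce(IO3)3(s) ⇌ Ce^3+ + 3 IO3^-, so Q = [Ce^3+][IO3^-]^3
Q = (3.654 x 10^-2)(4.077 × 10^-2)^3 = 2.48 x 10^-6
Q > Ksp, so Ce(IO3)3 will precipitate.

Q ≈ 2.48 x 10^-6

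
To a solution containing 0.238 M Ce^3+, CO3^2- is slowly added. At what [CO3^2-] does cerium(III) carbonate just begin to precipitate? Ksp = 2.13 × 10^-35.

Ce2(CO3)3(s) ⇌ 2 Ce^3+(aq) + 3 CO3^2-(aq)
Ksp = [Ce^3+]^2[CO3^2-]^3
Precipitation begins when Q = Ksp. With [Ce^3+] = 0.238 M:
2.13 × 10^-35 = (0.238)^2 × [CO3^2-]^3
[CO3^2-] = (2.13 × 10^-35 / 5.664 x 10^-2)^(1/3) = 7.22 x 10^-12 M

7.22 × 10^-12 M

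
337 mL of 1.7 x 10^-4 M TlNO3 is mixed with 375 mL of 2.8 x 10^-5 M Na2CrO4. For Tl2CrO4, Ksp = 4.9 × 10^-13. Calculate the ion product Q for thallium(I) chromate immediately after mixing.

Total volume = 337 + 375 = 712 mL.
[Tl^+] = 1.7 × 10^-4 × (337/712) = 8.05 × 10^-5 M
[CrO4^2-] = 2.8 × 10^-5 × (375/712) = 1.47 x 10^-5 M
Tl2CrO4(s) ⇌ 2 Tl^+ + CrO4^2-, so Q = [Tl^+]^2[CrO4^2-]
Q = (8.05 x 10^-5)^2(1.47 × 10^-5) = 9.5 x 10^-14
Q < Ksp, so no precipitate of Tl2CrO4 forms.

Q ≈ 9.5 x 10^-14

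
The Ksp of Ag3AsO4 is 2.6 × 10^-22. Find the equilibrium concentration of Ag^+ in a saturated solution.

[Ag^+] = 5.3 × 10^-6 M

Ag3AsO4(s) ⇌ 3 Ag^+ + AsO4^3-
Ksp = [Ag^+]^3[AsO4^3-]
For each mole of Ag3AsO4 that dissolves: [Ag^+] = 3s, [AsO4^3-] = s.
Substituting: Ksp = (3s)^3s = 27s^4
s = (2.6 × 10^-22 / 27)^(1/4) = 1.76 x 10^-6 M
[Ag^+] = 3s = 5.3 x 10^-6 M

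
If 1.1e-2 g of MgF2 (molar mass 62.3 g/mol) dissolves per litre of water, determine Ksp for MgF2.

Molar solubility s = (1.1 x 10^-2 g/L) / (62.3 g/mol) = 1.77 × 10^-4 M.
MgF2(s) <=> Mg^2+ + 2 F^-
For each mole of MgF2 that dissolves: [Mg^2+] = s, [F^-] = 2s.
Ksp = [Mg^2+][F^-]^2
Ksp = s(2s)^2 = 4s^3
Ksp = 4 × (1.77 × 10^-4)^3 = 2.2 × 10^-11

2.2 × 10^-11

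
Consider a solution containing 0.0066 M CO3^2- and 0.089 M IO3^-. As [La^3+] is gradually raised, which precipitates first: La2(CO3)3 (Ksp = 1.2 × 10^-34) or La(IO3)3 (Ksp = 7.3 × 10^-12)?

La2(CO3)3

Each salt begins to precipitate when Q = Ksp, i.e. when [La^3+] reaches its threshold.
For La2(CO3)3: 1.2 × 10^-34 = (0.0066)^3 × [La^3+]^2  ⇒  [La^3+] = 2.0 × 10^-14 M.
For La(IO3)3: 7.3 × 10^-12 = (0.089)^3 × [La^3+]  ⇒  [La^3+] = 1.0 x 10^-8 M.
The salt with the lower threshold [La^3+] precipitates first: La2(CO3)3.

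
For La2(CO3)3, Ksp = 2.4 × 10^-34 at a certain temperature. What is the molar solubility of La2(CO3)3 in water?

La2(CO3)3(s) <=> 2 La^3+ + 3 CO3^2-
Ksp = [La^3+]^2[CO3^2-]^3
For each mole of La2(CO3)3 that dissolves: [La^3+] = 2s, [CO3^2-] = 3s.
Substituting: Ksp = (2s)^2(3s)^3 = 108s^5
s = (2.4 × 10^-34 / 108)^(1/5) = 7.4 x 10^-8 M

s ≈ 7.4 x 10^-8 M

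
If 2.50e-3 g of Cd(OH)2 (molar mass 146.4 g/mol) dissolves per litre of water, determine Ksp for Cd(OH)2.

Molar solubility s = (2.50 × 10^-3 g/L) / (146.4 g/mol) = 1.708 × 10^-5 M.
Cd(OH)2(s) ⇌ Cd^2+(aq) + 2 OH^-(aq)
With molar solubility s: [Cd^2+] = s, [OH^-] = 2s.
Ksp = [Cd^2+][OH^-]^2
Substituting: Ksp = s(2s)^2 = 4s^3
With s = 1.708 x 10^-5: Ksp = 1.99 × 10^-14

Ksp ≈ 1.99 x 10^-14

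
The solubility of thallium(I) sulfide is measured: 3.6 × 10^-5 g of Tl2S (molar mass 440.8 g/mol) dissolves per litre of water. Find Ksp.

Ksp ≈ 2.2 x 10^-21

Molar solubility s = (3.6 × 10^-5 g/L) / (440.8 g/mol) = 8.17 x 10^-8 M.
Tl2S(s) ⇌ 2 Tl^+ + S^2-
Let s = molar solubility. Then [Tl^+] = 2s and [S^2-] = s.
Ksp = [Tl^+]^2[S^2-]
So Ksp = (2s)^2 × s = 4s^3
Ksp = 4 × (8.17 × 10^-8)^3 = 2.2 x 10^-21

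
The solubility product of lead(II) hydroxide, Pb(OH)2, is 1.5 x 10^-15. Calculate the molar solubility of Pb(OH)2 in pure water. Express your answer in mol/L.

7.2 × 10^-6 M

Pb(OH)2(s) ⇌ Pb^2+(aq) + 2 OH^-(aq)
Ksp = [Pb^2+][OH^-]^2
Let s = molar solubility. Then [Pb^2+] = s and [OH^-] = 2s.
Substituting: Ksp = s(2s)^2 = 4s^3
s^3 = 1.5 x 10^-15 / 4, so s = 7.2 × 10^-6 M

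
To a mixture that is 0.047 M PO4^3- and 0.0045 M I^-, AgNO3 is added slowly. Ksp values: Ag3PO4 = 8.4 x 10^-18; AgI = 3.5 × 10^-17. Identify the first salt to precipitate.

Each salt begins to precipitate when Q = Ksp, i.e. when [Ag^+] reaches its threshold.
For Ag3PO4: 8.4 x 10^-18 = 0.047 × [Ag^+]^3  ⇒  [Ag^+] = 5.6 × 10^-6 M.
For AgI: 3.5 × 10^-17 = 0.0045 × [Ag^+]  ⇒  [Ag^+] = 7.8 x 10^-15 M.
The salt with the lower threshold [Ag^+] precipitates first: AgI.

AgI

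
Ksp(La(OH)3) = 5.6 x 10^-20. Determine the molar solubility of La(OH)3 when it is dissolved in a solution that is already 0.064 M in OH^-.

s = 2.1 x 10^-16 M

La(OH)3(s) <=> La^3+ + 3 OH^-
Ksp = [La^3+][OH^-]^3
Let s = moles of La(OH)3 that dissolve per litre. [La^3+] = s, [OH^-] = 0.064 + 3s ≈ 0.064 (common-ion effect: OH^- is already 0.064 M).
Ksp ≈ s × (0.064)^3
s = 2.1 x 10^-16 M
Check: 3s = 6.4 x 10^-16 ≪ 0.064, so the approximation is valid.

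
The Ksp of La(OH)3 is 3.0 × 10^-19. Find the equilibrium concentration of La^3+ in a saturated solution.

La(OH)3(s) ⇌ La^3+(aq) + 3 OH^-(aq)
Ksp = [La^3+][OH^-]^3
Let s = molar solubility. Then [La^3+] = s and [OH^-] = 3s.
So Ksp = s × (3s)^3 = 27s^4
Solving, s = (3.0 × 10^-19/27)^(1/4) = 1.03 × 10^-5 M
[La^3+] = s = 1.0 × 10^-5 M

[La^3+] = 1.0e-5 M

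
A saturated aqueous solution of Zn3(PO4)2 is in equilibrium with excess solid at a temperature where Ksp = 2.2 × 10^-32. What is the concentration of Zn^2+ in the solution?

5.5 × 10^-7 M

Zn3(PO4)2(s) ⇌ 3 Zn^2+(aq) + 2 PO4^3-(aq)
Ksp = [Zn^2+]^3[PO4^3-]^2
For each mole of Zn3(PO4)2 that dissolves: [Zn^2+] = 3s, [PO4^3-] = 2s.
So Ksp = (3s)^3 × (2s)^2 = 108s^5
s = (2.2 × 10^-32 / 108)^(1/5) = 1.83 × 10^-7 M
[Zn^2+] = 3s = 5.5 × 10^-7 M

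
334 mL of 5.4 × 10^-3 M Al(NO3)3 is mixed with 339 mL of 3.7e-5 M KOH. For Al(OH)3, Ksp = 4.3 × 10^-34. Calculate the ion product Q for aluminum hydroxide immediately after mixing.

Total volume = 334 + 339 = 673 mL.
[Al^3+] = 5.4 x 10^-3 × (334/673) = 2.68 × 10^-3 M
[OH^-] = 3.7 x 10^-5 × (339/673) = 1.86 × 10^-5 M
Al(OH)3(s) <=> Al^3+(aq) + 3 OH^-(aq), so Q = [Al^3+][OH^-]^3
Q = (2.68 × 10^-3)(1.86 × 10^-5)^3 = 1.7 x 10^-17
Q > Ksp, so Al(OH)3 will precipitate.

Q = 1.7e-17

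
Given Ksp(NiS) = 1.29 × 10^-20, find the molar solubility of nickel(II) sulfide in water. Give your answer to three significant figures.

NiS(s) ⇌ Ni^2+ + S^2-
Ksp = [Ni^2+][S^2-]
Let s = molar solubility. Then [Ni^2+] = s and [S^2-] = s.
Ksp = s × s = s^2
s = √(1.29 × 10^-20) = 1.14 × 10^-10 M

1.14e-10 M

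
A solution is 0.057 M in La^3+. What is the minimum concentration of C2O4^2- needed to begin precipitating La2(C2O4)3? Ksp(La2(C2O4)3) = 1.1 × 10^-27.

[C2O4^2-] ≈ 7.0 × 10^-9 M

La2(C2O4)3(s) ⇌ 2 La^3+ + 3 C2O4^2-
Ksp = [La^3+]^2[C2O4^2-]^3
Precipitation begins when Q = Ksp. With [La^3+] = 0.057 M:
1.1 × 10^-27 = (0.057)^2 × [C2O4^2-]^3
[C2O4^2-] = (1.1 × 10^-27 / 3.25 x 10^-3)^(1/3) = 7.0 × 10^-9 M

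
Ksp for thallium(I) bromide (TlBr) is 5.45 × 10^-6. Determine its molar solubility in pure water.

s ≈ 2.33 × 10^-3 M

TlBr(s) ⇌ Tl^+(aq) + Br^-(aq)
Ksp = [Tl^+][Br^-]
For each mole of TlBr that dissolves: [Tl^+] = s, [Br^-] = s.
Ksp = (s)(s) = s^2
s = √(5.45 × 10^-6) = 2.33 × 10^-3 M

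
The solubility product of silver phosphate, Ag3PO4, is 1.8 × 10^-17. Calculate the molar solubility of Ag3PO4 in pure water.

s ≈ 2.9 × 10^-5 M

Ag3PO4(s) ⇌ 3 Ag^+(aq) + PO4^3-(aq)
Ksp = [Ag^+]^3[PO4^3-]
Let s = molar solubility. Then [Ag^+] = 3s and [PO4^3-] = s.
Substituting: Ksp = (3s)^3s = 27s^4
s = (1.8 × 10^-17 / 27)^(1/4) = 2.9 x 10^-5 M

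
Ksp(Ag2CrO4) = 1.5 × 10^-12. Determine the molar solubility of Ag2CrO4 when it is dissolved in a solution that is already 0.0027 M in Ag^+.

s ≈ 2.1e-7 M

Ag2CrO4(s) ⇌ 2 Ag^+ + CrO4^2-
Ksp = [Ag^+]^2[CrO4^2-]
Let s = moles of Ag2CrO4 that dissolve per litre. [Ag^+] = 0.0027 + 2s ≈ 0.0027, [CrO4^2-] = s (since the Ag^+ already present dominates).
Ksp ≈ (0.0027)^2 × s
s = 2.1 × 10^-7 M
Check: 2s = 4.1 × 10^-7 ≪ 0.0027, so the approximation is valid.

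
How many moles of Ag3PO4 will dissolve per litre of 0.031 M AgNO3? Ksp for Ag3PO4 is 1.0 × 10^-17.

s = 3.4e-13 M

Ag3PO4(s) ⇌ 3 Ag^+ + PO4^3-
Ksp = [Ag^+]^3[PO4^3-]
Let s = moles of Ag3PO4 that dissolve per litre. [Ag^+] = 0.031 + 3s ≈ 0.031, [PO4^3-] = s (common-ion effect: Ag^+ is already 0.031 M).
Ksp ≈ (0.031)^3 × s
s = 3.4 x 10^-13 M
Check: 3s = 1.0 x 10^-12 ≪ 0.031, so the approximation is valid.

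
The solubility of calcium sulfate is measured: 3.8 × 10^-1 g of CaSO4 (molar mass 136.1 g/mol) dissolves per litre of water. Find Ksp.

Molar solubility s = (3.8 × 10^-1 g/L) / (136.1 g/mol) = 2.79 × 10^-3 M.
CaSO4(s) <=> Ca^2+(aq) + SO4^2-(aq)
For each mole of CaSO4 that dissolves: [Ca^2+] = s, [SO4^2-] = s.
Ksp = [Ca^2+][SO4^2-]
Ksp = (s)(s) = s^2
Ksp = (2.79 × 10^-3)^2 = 7.8 × 10^-6

Ksp ≈ 7.8e-6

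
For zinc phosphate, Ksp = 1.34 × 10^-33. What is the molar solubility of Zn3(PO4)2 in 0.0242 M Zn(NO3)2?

Zn3(PO4)2(s) ⇌ 3 Zn^2+(aq) + 2 PO4^3-(aq)
Ksp = [Zn^2+]^3[PO4^3-]^2
If s mol/L dissolves here, [Zn^2+] = 0.0242 + 3s ≈ 0.0242, [PO4^3-] = 2s (Ksp is small, so little additional dissolves).
Ksp ≈ (0.0242)^3 × (2s)^2
s = 4.86 × 10^-15 M
Check: 3s = 1.5 x 10^-14 ≪ 0.0242, so the approximation is valid.

4.86 × 10^-15 M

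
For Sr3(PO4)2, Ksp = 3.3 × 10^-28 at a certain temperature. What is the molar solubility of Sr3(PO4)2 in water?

Sr3(PO4)2(s) ⇌ 3 Sr^2+ + 2 PO4^3-
Ksp = [Sr^2+]^3[PO4^3-]^2
Let s = molar solubility. Then [Sr^2+] = 3s and [PO4^3-] = 2s.
Ksp = (3s)^3(2s)^2 = 108s^5
s = (3.3 × 10^-28 / 108)^(1/5) = 1.3 × 10^-6 M

1.3 x 10^-6 M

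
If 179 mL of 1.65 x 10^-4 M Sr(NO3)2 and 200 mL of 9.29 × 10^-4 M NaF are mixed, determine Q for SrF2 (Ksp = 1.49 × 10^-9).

Total volume = 179 + 200 = 379 mL.
[Sr^2+] = 1.65 × 10^-4 × (179/379) = 7.793 × 10^-5 M
[F^-] = 9.29 × 10^-4 × (200/379) = 4.902 × 10^-4 M
SrF2(s) ⇌ Sr^2+ + 2 F^-, so Q = [Sr^2+][F^-]^2
Q = (7.793 × 10^-5)(4.902 × 10^-4)^2 = 1.87 × 10^-11
Q < Ksp, so no precipitate of SrF2 forms.

Q = 1.87e-11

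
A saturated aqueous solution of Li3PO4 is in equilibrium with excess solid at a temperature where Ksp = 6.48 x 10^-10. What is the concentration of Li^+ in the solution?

Li3PO4(s) <=> 3 Li^+(aq) + PO4^3-(aq)
Ksp = [Li^+]^3[PO4^3-]
With molar solubility s: [Li^+] = 3s, [PO4^3-] = s.
Substituting: Ksp = (3s)^3s = 27s^4
s = (6.48 x 10^-10 / 27)^(1/4) = 2.213 x 10^-3 M
[Li^+] = 3s = 6.64 × 10^-3 M

6.64 × 10^-3 M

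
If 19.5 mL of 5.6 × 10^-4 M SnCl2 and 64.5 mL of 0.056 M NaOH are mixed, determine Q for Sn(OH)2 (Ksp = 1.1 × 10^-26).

Total volume = 19.5 + 64.5 = 84 mL.
[Sn^2+] = 5.6 × 10^-4 × (19.5/84) = 1.30 × 10^-4 M
[OH^-] = 5.6 × 10^-2 × (64.5/84) = 4.30 × 10^-2 M
Sn(OH)2(s) <=> Sn^2+ + 2 OH^-, so Q = [Sn^2+][OH^-]^2
Q = (1.30 x 10^-4)(4.30 × 10^-2)^2 = 2.4 × 10^-7
Q > Ksp, so Sn(OH)2 will precipitate.

Q = 2.4 × 10^-7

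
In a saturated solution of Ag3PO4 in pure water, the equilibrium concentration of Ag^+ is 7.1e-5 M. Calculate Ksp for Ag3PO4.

Ksp = 8.5 × 10^-18

Ag3PO4(s) <=> 3 Ag^+(aq) + PO4^3-(aq)
Stoichiometry gives [PO4^3-] = (1/3)[Ag^+] = 2.37 x 10^-5 M.
Ksp = [Ag^+]^3[PO4^3-]
Ksp = (7.1 × 10^-5)^3 × 2.37 x 10^-5 = 8.5 × 10^-18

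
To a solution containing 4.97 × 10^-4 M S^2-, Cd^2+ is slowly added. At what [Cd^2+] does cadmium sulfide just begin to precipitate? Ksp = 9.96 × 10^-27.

CdS(s) <=> Cd^2+ + S^2-
Ksp = [Cd^2+][S^2-]
Precipitation begins when Q = Ksp. With [S^2-] = 4.97 × 10^-4 M:
9.96 × 10^-27 = (4.97 × 10^-4) × [Cd^2+]
[Cd^2+] = (9.96 × 10^-27 / 4.97 x 10^-4) = 2.00 x 10^-23 M

2.00 × 10^-23 M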